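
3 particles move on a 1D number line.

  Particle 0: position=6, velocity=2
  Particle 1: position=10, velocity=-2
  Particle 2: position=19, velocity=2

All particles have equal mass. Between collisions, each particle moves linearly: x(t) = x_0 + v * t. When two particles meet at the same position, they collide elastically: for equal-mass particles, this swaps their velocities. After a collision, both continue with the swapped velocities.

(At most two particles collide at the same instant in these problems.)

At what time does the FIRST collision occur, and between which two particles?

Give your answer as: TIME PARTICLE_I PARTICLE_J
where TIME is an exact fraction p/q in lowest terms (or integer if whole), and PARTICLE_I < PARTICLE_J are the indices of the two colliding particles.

Pair (0,1): pos 6,10 vel 2,-2 -> gap=4, closing at 4/unit, collide at t=1
Pair (1,2): pos 10,19 vel -2,2 -> not approaching (rel speed -4 <= 0)
Earliest collision: t=1 between 0 and 1

Answer: 1 0 1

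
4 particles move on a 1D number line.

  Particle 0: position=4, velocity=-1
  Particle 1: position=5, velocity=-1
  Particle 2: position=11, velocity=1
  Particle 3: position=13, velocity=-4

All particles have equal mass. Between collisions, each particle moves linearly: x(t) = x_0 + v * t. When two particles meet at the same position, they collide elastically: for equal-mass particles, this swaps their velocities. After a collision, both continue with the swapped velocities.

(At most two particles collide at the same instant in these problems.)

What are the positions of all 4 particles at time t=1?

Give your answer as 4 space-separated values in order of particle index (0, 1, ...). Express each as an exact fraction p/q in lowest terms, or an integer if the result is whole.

Collision at t=2/5: particles 2 and 3 swap velocities; positions: p0=18/5 p1=23/5 p2=57/5 p3=57/5; velocities now: v0=-1 v1=-1 v2=-4 v3=1
Advance to t=1 (no further collisions before then); velocities: v0=-1 v1=-1 v2=-4 v3=1; positions = 3 4 9 12

Answer: 3 4 9 12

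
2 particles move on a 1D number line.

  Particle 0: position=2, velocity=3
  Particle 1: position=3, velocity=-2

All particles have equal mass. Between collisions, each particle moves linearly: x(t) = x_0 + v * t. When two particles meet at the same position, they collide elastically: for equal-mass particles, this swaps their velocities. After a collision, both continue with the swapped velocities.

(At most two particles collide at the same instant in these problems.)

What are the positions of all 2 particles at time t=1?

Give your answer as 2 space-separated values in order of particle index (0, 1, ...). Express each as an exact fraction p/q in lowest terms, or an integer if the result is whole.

Answer: 1 5

Derivation:
Collision at t=1/5: particles 0 and 1 swap velocities; positions: p0=13/5 p1=13/5; velocities now: v0=-2 v1=3
Advance to t=1 (no further collisions before then); velocities: v0=-2 v1=3; positions = 1 5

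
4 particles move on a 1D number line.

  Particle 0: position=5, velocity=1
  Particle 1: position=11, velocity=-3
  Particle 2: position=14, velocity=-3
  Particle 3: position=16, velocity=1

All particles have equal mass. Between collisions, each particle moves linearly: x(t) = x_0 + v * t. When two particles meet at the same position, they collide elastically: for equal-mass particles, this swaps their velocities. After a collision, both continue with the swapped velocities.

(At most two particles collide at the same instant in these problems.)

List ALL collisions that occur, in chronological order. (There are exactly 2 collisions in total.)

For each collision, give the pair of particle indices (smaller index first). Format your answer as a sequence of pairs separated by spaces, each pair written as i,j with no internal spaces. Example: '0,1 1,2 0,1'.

Collision at t=3/2: particles 0 and 1 swap velocities; positions: p0=13/2 p1=13/2 p2=19/2 p3=35/2; velocities now: v0=-3 v1=1 v2=-3 v3=1
Collision at t=9/4: particles 1 and 2 swap velocities; positions: p0=17/4 p1=29/4 p2=29/4 p3=73/4; velocities now: v0=-3 v1=-3 v2=1 v3=1

Answer: 0,1 1,2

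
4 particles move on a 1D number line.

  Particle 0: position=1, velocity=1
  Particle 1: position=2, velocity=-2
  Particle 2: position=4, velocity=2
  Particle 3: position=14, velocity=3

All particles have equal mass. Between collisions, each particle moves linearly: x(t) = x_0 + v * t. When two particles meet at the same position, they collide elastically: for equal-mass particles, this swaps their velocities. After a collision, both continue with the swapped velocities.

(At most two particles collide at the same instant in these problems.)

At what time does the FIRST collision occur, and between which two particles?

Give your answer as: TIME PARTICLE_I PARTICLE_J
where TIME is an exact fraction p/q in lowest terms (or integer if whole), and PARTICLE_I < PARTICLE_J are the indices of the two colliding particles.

Answer: 1/3 0 1

Derivation:
Pair (0,1): pos 1,2 vel 1,-2 -> gap=1, closing at 3/unit, collide at t=1/3
Pair (1,2): pos 2,4 vel -2,2 -> not approaching (rel speed -4 <= 0)
Pair (2,3): pos 4,14 vel 2,3 -> not approaching (rel speed -1 <= 0)
Earliest collision: t=1/3 between 0 and 1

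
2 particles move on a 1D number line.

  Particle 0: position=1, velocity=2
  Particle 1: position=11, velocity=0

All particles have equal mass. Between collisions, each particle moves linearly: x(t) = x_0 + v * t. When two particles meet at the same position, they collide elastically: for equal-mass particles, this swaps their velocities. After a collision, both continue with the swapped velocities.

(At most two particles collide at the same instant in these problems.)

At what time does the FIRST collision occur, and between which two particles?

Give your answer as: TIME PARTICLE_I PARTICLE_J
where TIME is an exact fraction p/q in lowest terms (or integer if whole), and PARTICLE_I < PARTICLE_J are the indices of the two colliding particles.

Pair (0,1): pos 1,11 vel 2,0 -> gap=10, closing at 2/unit, collide at t=5
Earliest collision: t=5 between 0 and 1

Answer: 5 0 1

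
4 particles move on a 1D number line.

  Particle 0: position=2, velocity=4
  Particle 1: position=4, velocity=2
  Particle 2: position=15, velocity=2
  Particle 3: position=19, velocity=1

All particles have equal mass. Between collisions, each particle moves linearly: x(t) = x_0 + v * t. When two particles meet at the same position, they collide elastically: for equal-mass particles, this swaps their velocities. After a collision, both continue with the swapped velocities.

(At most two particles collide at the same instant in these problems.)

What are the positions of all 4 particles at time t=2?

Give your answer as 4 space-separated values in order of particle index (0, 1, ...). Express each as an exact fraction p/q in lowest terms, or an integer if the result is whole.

Answer: 8 10 19 21

Derivation:
Collision at t=1: particles 0 and 1 swap velocities; positions: p0=6 p1=6 p2=17 p3=20; velocities now: v0=2 v1=4 v2=2 v3=1
Advance to t=2 (no further collisions before then); velocities: v0=2 v1=4 v2=2 v3=1; positions = 8 10 19 21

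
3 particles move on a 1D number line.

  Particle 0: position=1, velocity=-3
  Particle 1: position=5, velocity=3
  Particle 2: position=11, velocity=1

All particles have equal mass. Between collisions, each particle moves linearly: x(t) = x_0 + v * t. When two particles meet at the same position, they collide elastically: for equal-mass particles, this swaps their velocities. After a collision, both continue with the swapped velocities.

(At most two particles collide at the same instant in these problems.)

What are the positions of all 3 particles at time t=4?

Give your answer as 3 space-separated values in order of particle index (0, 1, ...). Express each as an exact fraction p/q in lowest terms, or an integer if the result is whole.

Answer: -11 15 17

Derivation:
Collision at t=3: particles 1 and 2 swap velocities; positions: p0=-8 p1=14 p2=14; velocities now: v0=-3 v1=1 v2=3
Advance to t=4 (no further collisions before then); velocities: v0=-3 v1=1 v2=3; positions = -11 15 17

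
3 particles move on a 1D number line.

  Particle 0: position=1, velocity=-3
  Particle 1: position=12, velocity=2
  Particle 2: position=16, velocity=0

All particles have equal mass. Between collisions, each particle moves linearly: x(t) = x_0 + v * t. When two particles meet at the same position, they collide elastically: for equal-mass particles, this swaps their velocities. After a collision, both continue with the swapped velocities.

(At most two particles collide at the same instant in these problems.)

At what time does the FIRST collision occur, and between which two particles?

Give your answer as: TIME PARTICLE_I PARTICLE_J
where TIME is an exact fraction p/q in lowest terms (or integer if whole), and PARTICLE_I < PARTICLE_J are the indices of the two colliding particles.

Pair (0,1): pos 1,12 vel -3,2 -> not approaching (rel speed -5 <= 0)
Pair (1,2): pos 12,16 vel 2,0 -> gap=4, closing at 2/unit, collide at t=2
Earliest collision: t=2 between 1 and 2

Answer: 2 1 2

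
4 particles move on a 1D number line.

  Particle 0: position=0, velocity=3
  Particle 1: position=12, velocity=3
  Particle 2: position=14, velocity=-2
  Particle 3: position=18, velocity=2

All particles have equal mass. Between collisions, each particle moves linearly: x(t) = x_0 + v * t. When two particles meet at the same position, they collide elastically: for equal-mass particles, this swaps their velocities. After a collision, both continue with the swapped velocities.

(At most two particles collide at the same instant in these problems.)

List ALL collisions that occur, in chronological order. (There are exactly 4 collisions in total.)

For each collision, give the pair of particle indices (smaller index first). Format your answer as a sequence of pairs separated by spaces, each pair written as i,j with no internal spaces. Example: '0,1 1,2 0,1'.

Answer: 1,2 0,1 2,3 1,2

Derivation:
Collision at t=2/5: particles 1 and 2 swap velocities; positions: p0=6/5 p1=66/5 p2=66/5 p3=94/5; velocities now: v0=3 v1=-2 v2=3 v3=2
Collision at t=14/5: particles 0 and 1 swap velocities; positions: p0=42/5 p1=42/5 p2=102/5 p3=118/5; velocities now: v0=-2 v1=3 v2=3 v3=2
Collision at t=6: particles 2 and 3 swap velocities; positions: p0=2 p1=18 p2=30 p3=30; velocities now: v0=-2 v1=3 v2=2 v3=3
Collision at t=18: particles 1 and 2 swap velocities; positions: p0=-22 p1=54 p2=54 p3=66; velocities now: v0=-2 v1=2 v2=3 v3=3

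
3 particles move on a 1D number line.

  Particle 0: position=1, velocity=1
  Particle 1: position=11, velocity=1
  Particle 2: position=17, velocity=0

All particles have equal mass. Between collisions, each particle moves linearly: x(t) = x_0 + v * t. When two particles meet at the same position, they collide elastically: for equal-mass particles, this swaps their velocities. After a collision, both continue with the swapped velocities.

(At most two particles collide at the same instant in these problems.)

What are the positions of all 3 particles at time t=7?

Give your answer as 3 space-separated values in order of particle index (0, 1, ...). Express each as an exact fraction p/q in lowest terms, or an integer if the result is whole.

Answer: 8 17 18

Derivation:
Collision at t=6: particles 1 and 2 swap velocities; positions: p0=7 p1=17 p2=17; velocities now: v0=1 v1=0 v2=1
Advance to t=7 (no further collisions before then); velocities: v0=1 v1=0 v2=1; positions = 8 17 18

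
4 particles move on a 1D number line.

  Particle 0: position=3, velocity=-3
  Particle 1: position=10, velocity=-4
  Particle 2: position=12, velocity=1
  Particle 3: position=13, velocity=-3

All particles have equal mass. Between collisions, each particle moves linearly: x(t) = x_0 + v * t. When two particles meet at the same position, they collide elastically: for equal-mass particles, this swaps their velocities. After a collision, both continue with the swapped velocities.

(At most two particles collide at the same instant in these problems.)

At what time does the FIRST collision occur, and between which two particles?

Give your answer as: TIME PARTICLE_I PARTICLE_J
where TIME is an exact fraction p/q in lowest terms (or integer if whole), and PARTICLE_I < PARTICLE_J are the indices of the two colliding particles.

Pair (0,1): pos 3,10 vel -3,-4 -> gap=7, closing at 1/unit, collide at t=7
Pair (1,2): pos 10,12 vel -4,1 -> not approaching (rel speed -5 <= 0)
Pair (2,3): pos 12,13 vel 1,-3 -> gap=1, closing at 4/unit, collide at t=1/4
Earliest collision: t=1/4 between 2 and 3

Answer: 1/4 2 3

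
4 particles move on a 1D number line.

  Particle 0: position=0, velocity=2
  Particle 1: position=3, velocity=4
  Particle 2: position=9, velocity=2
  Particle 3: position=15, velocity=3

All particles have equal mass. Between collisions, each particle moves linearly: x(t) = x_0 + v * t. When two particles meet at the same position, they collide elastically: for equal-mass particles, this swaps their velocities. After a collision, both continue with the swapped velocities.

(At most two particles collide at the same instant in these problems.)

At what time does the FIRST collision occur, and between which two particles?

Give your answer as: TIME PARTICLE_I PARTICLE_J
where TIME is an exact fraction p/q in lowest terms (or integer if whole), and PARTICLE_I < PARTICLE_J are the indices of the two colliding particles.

Pair (0,1): pos 0,3 vel 2,4 -> not approaching (rel speed -2 <= 0)
Pair (1,2): pos 3,9 vel 4,2 -> gap=6, closing at 2/unit, collide at t=3
Pair (2,3): pos 9,15 vel 2,3 -> not approaching (rel speed -1 <= 0)
Earliest collision: t=3 between 1 and 2

Answer: 3 1 2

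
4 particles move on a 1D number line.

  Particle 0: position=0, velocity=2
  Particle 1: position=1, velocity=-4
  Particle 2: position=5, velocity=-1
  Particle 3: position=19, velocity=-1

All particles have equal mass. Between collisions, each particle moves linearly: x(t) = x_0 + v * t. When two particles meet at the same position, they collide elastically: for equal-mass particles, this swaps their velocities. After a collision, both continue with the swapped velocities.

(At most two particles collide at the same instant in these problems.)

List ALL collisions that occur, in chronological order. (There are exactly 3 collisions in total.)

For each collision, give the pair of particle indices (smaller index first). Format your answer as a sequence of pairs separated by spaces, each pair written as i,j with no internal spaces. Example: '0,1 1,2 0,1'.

Collision at t=1/6: particles 0 and 1 swap velocities; positions: p0=1/3 p1=1/3 p2=29/6 p3=113/6; velocities now: v0=-4 v1=2 v2=-1 v3=-1
Collision at t=5/3: particles 1 and 2 swap velocities; positions: p0=-17/3 p1=10/3 p2=10/3 p3=52/3; velocities now: v0=-4 v1=-1 v2=2 v3=-1
Collision at t=19/3: particles 2 and 3 swap velocities; positions: p0=-73/3 p1=-4/3 p2=38/3 p3=38/3; velocities now: v0=-4 v1=-1 v2=-1 v3=2

Answer: 0,1 1,2 2,3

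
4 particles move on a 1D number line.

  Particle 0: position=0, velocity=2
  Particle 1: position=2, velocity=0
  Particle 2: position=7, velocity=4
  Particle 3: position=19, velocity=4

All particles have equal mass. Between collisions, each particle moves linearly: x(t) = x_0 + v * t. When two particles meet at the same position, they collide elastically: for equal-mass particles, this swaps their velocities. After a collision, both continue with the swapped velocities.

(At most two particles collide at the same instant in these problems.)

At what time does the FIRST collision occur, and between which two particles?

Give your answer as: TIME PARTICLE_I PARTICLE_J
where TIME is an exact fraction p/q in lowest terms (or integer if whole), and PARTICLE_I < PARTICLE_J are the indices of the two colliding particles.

Answer: 1 0 1

Derivation:
Pair (0,1): pos 0,2 vel 2,0 -> gap=2, closing at 2/unit, collide at t=1
Pair (1,2): pos 2,7 vel 0,4 -> not approaching (rel speed -4 <= 0)
Pair (2,3): pos 7,19 vel 4,4 -> not approaching (rel speed 0 <= 0)
Earliest collision: t=1 between 0 and 1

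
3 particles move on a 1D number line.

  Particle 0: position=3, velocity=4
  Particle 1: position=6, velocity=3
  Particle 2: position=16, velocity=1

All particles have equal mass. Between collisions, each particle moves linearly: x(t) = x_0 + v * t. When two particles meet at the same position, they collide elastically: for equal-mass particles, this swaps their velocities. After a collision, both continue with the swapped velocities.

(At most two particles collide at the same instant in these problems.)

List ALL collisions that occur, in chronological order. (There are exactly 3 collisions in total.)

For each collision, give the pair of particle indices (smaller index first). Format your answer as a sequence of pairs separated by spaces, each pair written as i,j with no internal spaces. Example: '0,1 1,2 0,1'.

Answer: 0,1 1,2 0,1

Derivation:
Collision at t=3: particles 0 and 1 swap velocities; positions: p0=15 p1=15 p2=19; velocities now: v0=3 v1=4 v2=1
Collision at t=13/3: particles 1 and 2 swap velocities; positions: p0=19 p1=61/3 p2=61/3; velocities now: v0=3 v1=1 v2=4
Collision at t=5: particles 0 and 1 swap velocities; positions: p0=21 p1=21 p2=23; velocities now: v0=1 v1=3 v2=4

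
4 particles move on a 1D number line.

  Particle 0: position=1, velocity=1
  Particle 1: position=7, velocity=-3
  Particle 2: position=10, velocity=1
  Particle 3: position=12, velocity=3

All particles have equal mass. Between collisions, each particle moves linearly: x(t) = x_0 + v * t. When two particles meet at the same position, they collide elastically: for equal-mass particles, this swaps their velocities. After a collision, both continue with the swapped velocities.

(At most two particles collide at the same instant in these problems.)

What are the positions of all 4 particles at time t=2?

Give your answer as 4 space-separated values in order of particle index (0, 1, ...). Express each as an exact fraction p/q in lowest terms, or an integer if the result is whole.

Answer: 1 3 12 18

Derivation:
Collision at t=3/2: particles 0 and 1 swap velocities; positions: p0=5/2 p1=5/2 p2=23/2 p3=33/2; velocities now: v0=-3 v1=1 v2=1 v3=3
Advance to t=2 (no further collisions before then); velocities: v0=-3 v1=1 v2=1 v3=3; positions = 1 3 12 18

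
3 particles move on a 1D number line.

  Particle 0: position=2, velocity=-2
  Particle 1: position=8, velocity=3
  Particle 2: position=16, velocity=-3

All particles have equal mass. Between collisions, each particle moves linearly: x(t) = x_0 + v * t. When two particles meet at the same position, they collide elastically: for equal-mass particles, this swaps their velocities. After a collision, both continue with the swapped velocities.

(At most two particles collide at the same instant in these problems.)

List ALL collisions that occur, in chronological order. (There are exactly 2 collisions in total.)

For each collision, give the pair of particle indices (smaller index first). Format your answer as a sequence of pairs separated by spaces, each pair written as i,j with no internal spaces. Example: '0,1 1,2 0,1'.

Collision at t=4/3: particles 1 and 2 swap velocities; positions: p0=-2/3 p1=12 p2=12; velocities now: v0=-2 v1=-3 v2=3
Collision at t=14: particles 0 and 1 swap velocities; positions: p0=-26 p1=-26 p2=50; velocities now: v0=-3 v1=-2 v2=3

Answer: 1,2 0,1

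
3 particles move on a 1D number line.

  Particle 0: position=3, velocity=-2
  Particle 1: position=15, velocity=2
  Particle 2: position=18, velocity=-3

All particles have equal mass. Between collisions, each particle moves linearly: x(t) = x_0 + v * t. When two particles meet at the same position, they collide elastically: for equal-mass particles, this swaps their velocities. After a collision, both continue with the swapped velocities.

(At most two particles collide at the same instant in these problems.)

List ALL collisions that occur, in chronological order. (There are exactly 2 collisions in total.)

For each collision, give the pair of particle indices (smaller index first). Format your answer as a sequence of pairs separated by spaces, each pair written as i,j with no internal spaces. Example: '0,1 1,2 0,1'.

Answer: 1,2 0,1

Derivation:
Collision at t=3/5: particles 1 and 2 swap velocities; positions: p0=9/5 p1=81/5 p2=81/5; velocities now: v0=-2 v1=-3 v2=2
Collision at t=15: particles 0 and 1 swap velocities; positions: p0=-27 p1=-27 p2=45; velocities now: v0=-3 v1=-2 v2=2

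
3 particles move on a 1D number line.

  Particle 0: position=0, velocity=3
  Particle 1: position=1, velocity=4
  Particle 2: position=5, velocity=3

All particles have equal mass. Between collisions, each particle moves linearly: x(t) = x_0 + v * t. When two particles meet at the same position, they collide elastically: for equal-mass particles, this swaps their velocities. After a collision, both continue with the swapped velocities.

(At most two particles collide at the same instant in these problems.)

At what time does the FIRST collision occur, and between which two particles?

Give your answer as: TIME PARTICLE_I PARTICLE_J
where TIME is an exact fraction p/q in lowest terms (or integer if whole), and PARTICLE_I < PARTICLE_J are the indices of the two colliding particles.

Pair (0,1): pos 0,1 vel 3,4 -> not approaching (rel speed -1 <= 0)
Pair (1,2): pos 1,5 vel 4,3 -> gap=4, closing at 1/unit, collide at t=4
Earliest collision: t=4 between 1 and 2

Answer: 4 1 2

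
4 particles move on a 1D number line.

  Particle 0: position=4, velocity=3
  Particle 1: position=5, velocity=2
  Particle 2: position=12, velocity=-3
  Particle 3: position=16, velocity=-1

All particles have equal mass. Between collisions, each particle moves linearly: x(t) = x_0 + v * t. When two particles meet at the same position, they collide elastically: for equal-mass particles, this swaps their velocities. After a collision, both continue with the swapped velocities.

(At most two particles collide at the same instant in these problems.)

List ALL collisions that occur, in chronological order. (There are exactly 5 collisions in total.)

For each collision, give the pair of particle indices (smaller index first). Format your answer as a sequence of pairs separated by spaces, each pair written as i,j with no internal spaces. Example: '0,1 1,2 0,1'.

Collision at t=1: particles 0 and 1 swap velocities; positions: p0=7 p1=7 p2=9 p3=15; velocities now: v0=2 v1=3 v2=-3 v3=-1
Collision at t=4/3: particles 1 and 2 swap velocities; positions: p0=23/3 p1=8 p2=8 p3=44/3; velocities now: v0=2 v1=-3 v2=3 v3=-1
Collision at t=7/5: particles 0 and 1 swap velocities; positions: p0=39/5 p1=39/5 p2=41/5 p3=73/5; velocities now: v0=-3 v1=2 v2=3 v3=-1
Collision at t=3: particles 2 and 3 swap velocities; positions: p0=3 p1=11 p2=13 p3=13; velocities now: v0=-3 v1=2 v2=-1 v3=3
Collision at t=11/3: particles 1 and 2 swap velocities; positions: p0=1 p1=37/3 p2=37/3 p3=15; velocities now: v0=-3 v1=-1 v2=2 v3=3

Answer: 0,1 1,2 0,1 2,3 1,2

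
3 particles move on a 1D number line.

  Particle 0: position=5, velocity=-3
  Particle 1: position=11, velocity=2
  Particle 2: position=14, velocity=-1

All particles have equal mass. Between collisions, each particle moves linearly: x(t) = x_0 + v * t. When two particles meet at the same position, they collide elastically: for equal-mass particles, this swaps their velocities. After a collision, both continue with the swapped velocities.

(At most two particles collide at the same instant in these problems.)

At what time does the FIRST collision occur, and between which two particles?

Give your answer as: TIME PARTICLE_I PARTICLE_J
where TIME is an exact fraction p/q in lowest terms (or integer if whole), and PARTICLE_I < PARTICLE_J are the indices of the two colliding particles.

Pair (0,1): pos 5,11 vel -3,2 -> not approaching (rel speed -5 <= 0)
Pair (1,2): pos 11,14 vel 2,-1 -> gap=3, closing at 3/unit, collide at t=1
Earliest collision: t=1 between 1 and 2

Answer: 1 1 2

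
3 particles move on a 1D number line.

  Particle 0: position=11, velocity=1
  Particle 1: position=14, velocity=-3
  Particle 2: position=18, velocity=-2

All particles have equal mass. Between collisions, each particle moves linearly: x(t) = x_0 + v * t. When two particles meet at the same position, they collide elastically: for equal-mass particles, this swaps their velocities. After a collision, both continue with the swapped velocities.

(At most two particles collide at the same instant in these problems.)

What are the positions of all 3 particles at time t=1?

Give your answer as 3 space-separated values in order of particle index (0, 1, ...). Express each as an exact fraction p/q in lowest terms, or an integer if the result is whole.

Answer: 11 12 16

Derivation:
Collision at t=3/4: particles 0 and 1 swap velocities; positions: p0=47/4 p1=47/4 p2=33/2; velocities now: v0=-3 v1=1 v2=-2
Advance to t=1 (no further collisions before then); velocities: v0=-3 v1=1 v2=-2; positions = 11 12 16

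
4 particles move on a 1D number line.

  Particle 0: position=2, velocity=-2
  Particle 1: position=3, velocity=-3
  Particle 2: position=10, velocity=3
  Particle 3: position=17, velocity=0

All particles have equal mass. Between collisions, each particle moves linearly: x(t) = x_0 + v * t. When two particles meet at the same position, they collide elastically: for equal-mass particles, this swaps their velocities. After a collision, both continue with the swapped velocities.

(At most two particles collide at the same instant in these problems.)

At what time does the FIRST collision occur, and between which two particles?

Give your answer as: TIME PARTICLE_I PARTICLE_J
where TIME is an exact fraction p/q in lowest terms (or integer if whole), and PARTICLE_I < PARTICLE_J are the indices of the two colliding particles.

Answer: 1 0 1

Derivation:
Pair (0,1): pos 2,3 vel -2,-3 -> gap=1, closing at 1/unit, collide at t=1
Pair (1,2): pos 3,10 vel -3,3 -> not approaching (rel speed -6 <= 0)
Pair (2,3): pos 10,17 vel 3,0 -> gap=7, closing at 3/unit, collide at t=7/3
Earliest collision: t=1 between 0 and 1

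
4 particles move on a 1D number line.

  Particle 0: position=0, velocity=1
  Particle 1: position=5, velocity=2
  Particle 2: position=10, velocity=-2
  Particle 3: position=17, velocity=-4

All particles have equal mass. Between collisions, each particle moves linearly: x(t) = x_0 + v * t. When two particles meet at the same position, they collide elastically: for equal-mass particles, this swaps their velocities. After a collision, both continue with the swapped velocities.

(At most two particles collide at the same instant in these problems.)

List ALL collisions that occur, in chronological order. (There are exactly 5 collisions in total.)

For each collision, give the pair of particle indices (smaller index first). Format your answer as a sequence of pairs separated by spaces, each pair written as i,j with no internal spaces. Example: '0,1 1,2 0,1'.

Collision at t=5/4: particles 1 and 2 swap velocities; positions: p0=5/4 p1=15/2 p2=15/2 p3=12; velocities now: v0=1 v1=-2 v2=2 v3=-4
Collision at t=2: particles 2 and 3 swap velocities; positions: p0=2 p1=6 p2=9 p3=9; velocities now: v0=1 v1=-2 v2=-4 v3=2
Collision at t=10/3: particles 0 and 1 swap velocities; positions: p0=10/3 p1=10/3 p2=11/3 p3=35/3; velocities now: v0=-2 v1=1 v2=-4 v3=2
Collision at t=17/5: particles 1 and 2 swap velocities; positions: p0=16/5 p1=17/5 p2=17/5 p3=59/5; velocities now: v0=-2 v1=-4 v2=1 v3=2
Collision at t=7/2: particles 0 and 1 swap velocities; positions: p0=3 p1=3 p2=7/2 p3=12; velocities now: v0=-4 v1=-2 v2=1 v3=2

Answer: 1,2 2,3 0,1 1,2 0,1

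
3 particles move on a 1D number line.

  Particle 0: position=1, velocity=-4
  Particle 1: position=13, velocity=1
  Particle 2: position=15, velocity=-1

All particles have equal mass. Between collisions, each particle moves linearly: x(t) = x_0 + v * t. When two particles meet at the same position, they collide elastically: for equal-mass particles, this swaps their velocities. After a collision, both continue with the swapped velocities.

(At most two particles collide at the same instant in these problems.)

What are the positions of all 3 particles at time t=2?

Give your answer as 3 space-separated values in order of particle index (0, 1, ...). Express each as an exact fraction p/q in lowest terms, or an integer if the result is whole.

Collision at t=1: particles 1 and 2 swap velocities; positions: p0=-3 p1=14 p2=14; velocities now: v0=-4 v1=-1 v2=1
Advance to t=2 (no further collisions before then); velocities: v0=-4 v1=-1 v2=1; positions = -7 13 15

Answer: -7 13 15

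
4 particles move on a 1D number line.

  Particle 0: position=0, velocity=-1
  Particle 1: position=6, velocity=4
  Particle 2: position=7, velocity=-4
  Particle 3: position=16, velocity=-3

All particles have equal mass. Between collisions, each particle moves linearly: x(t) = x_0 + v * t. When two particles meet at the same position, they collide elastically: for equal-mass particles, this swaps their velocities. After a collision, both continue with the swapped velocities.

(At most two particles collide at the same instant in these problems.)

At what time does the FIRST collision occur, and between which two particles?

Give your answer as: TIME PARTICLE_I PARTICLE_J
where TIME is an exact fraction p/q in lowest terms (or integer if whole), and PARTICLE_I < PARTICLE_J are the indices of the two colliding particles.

Pair (0,1): pos 0,6 vel -1,4 -> not approaching (rel speed -5 <= 0)
Pair (1,2): pos 6,7 vel 4,-4 -> gap=1, closing at 8/unit, collide at t=1/8
Pair (2,3): pos 7,16 vel -4,-3 -> not approaching (rel speed -1 <= 0)
Earliest collision: t=1/8 between 1 and 2

Answer: 1/8 1 2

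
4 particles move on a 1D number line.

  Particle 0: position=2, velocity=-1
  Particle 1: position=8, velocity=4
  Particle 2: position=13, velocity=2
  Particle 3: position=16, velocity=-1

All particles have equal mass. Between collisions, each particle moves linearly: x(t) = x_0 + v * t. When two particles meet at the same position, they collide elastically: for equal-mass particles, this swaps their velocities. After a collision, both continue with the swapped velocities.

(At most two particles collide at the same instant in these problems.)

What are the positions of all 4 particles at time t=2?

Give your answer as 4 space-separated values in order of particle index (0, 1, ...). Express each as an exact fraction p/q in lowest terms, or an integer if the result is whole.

Collision at t=1: particles 2 and 3 swap velocities; positions: p0=1 p1=12 p2=15 p3=15; velocities now: v0=-1 v1=4 v2=-1 v3=2
Collision at t=8/5: particles 1 and 2 swap velocities; positions: p0=2/5 p1=72/5 p2=72/5 p3=81/5; velocities now: v0=-1 v1=-1 v2=4 v3=2
Advance to t=2 (no further collisions before then); velocities: v0=-1 v1=-1 v2=4 v3=2; positions = 0 14 16 17

Answer: 0 14 16 17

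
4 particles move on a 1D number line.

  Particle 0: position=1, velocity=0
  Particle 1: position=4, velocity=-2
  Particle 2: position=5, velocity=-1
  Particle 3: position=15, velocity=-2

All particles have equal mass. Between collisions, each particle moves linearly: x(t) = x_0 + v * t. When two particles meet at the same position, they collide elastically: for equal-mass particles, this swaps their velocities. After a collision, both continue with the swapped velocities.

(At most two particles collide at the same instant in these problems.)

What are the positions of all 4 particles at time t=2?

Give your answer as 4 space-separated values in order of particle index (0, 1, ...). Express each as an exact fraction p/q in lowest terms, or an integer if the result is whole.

Answer: 0 1 3 11

Derivation:
Collision at t=3/2: particles 0 and 1 swap velocities; positions: p0=1 p1=1 p2=7/2 p3=12; velocities now: v0=-2 v1=0 v2=-1 v3=-2
Advance to t=2 (no further collisions before then); velocities: v0=-2 v1=0 v2=-1 v3=-2; positions = 0 1 3 11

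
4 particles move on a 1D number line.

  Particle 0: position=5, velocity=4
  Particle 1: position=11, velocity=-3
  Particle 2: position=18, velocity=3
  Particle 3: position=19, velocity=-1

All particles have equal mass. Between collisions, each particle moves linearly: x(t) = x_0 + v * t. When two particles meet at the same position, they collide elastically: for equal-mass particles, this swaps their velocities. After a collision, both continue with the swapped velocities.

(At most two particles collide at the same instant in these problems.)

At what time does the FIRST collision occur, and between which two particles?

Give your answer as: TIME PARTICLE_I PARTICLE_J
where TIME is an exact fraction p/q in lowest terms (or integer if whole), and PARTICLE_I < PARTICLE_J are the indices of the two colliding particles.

Pair (0,1): pos 5,11 vel 4,-3 -> gap=6, closing at 7/unit, collide at t=6/7
Pair (1,2): pos 11,18 vel -3,3 -> not approaching (rel speed -6 <= 0)
Pair (2,3): pos 18,19 vel 3,-1 -> gap=1, closing at 4/unit, collide at t=1/4
Earliest collision: t=1/4 between 2 and 3

Answer: 1/4 2 3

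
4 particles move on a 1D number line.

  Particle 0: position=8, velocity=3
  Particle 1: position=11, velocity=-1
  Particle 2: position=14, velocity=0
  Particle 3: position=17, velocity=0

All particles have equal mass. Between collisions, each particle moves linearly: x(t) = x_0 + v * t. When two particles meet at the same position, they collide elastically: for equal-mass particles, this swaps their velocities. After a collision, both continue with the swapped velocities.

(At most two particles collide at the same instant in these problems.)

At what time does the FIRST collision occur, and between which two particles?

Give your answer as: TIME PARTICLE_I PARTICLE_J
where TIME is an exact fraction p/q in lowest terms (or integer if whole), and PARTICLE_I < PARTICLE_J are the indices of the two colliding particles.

Answer: 3/4 0 1

Derivation:
Pair (0,1): pos 8,11 vel 3,-1 -> gap=3, closing at 4/unit, collide at t=3/4
Pair (1,2): pos 11,14 vel -1,0 -> not approaching (rel speed -1 <= 0)
Pair (2,3): pos 14,17 vel 0,0 -> not approaching (rel speed 0 <= 0)
Earliest collision: t=3/4 between 0 and 1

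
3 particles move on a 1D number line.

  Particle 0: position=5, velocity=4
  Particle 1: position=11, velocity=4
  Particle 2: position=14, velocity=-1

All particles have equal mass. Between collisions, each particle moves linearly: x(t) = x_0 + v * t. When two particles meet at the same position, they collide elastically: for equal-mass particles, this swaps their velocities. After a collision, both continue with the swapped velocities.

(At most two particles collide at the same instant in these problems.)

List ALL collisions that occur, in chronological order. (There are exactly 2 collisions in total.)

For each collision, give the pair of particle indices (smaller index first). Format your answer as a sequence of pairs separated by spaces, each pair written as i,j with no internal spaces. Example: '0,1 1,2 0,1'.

Answer: 1,2 0,1

Derivation:
Collision at t=3/5: particles 1 and 2 swap velocities; positions: p0=37/5 p1=67/5 p2=67/5; velocities now: v0=4 v1=-1 v2=4
Collision at t=9/5: particles 0 and 1 swap velocities; positions: p0=61/5 p1=61/5 p2=91/5; velocities now: v0=-1 v1=4 v2=4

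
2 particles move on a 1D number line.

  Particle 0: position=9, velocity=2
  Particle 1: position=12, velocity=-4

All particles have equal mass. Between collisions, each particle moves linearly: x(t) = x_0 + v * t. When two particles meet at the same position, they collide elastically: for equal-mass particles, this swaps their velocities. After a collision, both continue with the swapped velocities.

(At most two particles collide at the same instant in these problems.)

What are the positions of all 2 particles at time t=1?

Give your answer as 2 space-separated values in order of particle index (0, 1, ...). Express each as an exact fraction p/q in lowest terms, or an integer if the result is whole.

Answer: 8 11

Derivation:
Collision at t=1/2: particles 0 and 1 swap velocities; positions: p0=10 p1=10; velocities now: v0=-4 v1=2
Advance to t=1 (no further collisions before then); velocities: v0=-4 v1=2; positions = 8 11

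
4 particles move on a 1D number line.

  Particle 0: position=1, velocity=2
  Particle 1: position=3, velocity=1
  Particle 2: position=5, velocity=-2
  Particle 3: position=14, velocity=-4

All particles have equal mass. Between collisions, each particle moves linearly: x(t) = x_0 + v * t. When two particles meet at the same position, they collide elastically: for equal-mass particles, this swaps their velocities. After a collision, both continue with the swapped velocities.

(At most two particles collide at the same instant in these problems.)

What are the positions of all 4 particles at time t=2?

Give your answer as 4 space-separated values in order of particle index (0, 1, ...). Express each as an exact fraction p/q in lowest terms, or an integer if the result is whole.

Collision at t=2/3: particles 1 and 2 swap velocities; positions: p0=7/3 p1=11/3 p2=11/3 p3=34/3; velocities now: v0=2 v1=-2 v2=1 v3=-4
Collision at t=1: particles 0 and 1 swap velocities; positions: p0=3 p1=3 p2=4 p3=10; velocities now: v0=-2 v1=2 v2=1 v3=-4
Collision at t=2: particles 1 and 2 swap velocities; positions: p0=1 p1=5 p2=5 p3=6; velocities now: v0=-2 v1=1 v2=2 v3=-4
Advance to t=2 (no further collisions before then); velocities: v0=-2 v1=1 v2=2 v3=-4; positions = 1 5 5 6

Answer: 1 5 5 6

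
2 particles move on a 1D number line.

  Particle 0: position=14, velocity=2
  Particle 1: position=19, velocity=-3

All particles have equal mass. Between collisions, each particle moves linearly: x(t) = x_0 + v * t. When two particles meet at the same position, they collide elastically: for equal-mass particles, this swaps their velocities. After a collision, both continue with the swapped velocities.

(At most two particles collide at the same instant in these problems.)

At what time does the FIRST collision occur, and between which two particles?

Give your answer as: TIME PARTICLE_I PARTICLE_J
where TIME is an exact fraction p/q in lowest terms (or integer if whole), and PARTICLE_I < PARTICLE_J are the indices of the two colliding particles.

Answer: 1 0 1

Derivation:
Pair (0,1): pos 14,19 vel 2,-3 -> gap=5, closing at 5/unit, collide at t=1
Earliest collision: t=1 between 0 and 1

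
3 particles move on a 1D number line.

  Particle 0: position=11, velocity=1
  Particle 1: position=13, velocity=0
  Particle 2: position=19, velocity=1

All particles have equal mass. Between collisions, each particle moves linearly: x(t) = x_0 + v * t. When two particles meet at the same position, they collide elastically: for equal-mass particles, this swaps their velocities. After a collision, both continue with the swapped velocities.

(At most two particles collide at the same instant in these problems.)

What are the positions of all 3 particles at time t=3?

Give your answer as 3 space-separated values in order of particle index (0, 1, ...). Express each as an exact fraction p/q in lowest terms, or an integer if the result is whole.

Answer: 13 14 22

Derivation:
Collision at t=2: particles 0 and 1 swap velocities; positions: p0=13 p1=13 p2=21; velocities now: v0=0 v1=1 v2=1
Advance to t=3 (no further collisions before then); velocities: v0=0 v1=1 v2=1; positions = 13 14 22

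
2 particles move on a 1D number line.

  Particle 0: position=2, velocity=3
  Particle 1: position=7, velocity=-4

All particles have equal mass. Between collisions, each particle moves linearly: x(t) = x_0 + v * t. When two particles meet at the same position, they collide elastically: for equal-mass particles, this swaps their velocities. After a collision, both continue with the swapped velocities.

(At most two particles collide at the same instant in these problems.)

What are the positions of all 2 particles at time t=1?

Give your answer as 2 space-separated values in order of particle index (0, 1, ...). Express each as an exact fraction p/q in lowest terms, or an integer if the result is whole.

Collision at t=5/7: particles 0 and 1 swap velocities; positions: p0=29/7 p1=29/7; velocities now: v0=-4 v1=3
Advance to t=1 (no further collisions before then); velocities: v0=-4 v1=3; positions = 3 5

Answer: 3 5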